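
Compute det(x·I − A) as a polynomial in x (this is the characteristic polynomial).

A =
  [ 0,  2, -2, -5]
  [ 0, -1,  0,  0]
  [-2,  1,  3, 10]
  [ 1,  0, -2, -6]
x^4 + 4*x^3 + 6*x^2 + 4*x + 1

Expanding det(x·I − A) (e.g. by cofactor expansion or by noting that A is similar to its Jordan form J, which has the same characteristic polynomial as A) gives
  χ_A(x) = x^4 + 4*x^3 + 6*x^2 + 4*x + 1
which factors as (x + 1)^4. The eigenvalues (with algebraic multiplicities) are λ = -1 with multiplicity 4.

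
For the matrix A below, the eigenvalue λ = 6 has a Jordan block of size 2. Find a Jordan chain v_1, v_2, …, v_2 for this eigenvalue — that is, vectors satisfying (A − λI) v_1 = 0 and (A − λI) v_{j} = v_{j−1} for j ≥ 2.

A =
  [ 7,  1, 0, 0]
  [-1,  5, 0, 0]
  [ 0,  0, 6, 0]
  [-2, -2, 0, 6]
A Jordan chain for λ = 6 of length 2:
v_1 = (1, -1, 0, -2)ᵀ
v_2 = (1, 0, 0, 0)ᵀ

Let N = A − (6)·I. We want v_2 with N^2 v_2 = 0 but N^1 v_2 ≠ 0; then v_{j-1} := N · v_j for j = 2, …, 2.

Pick v_2 = (1, 0, 0, 0)ᵀ.
Then v_1 = N · v_2 = (1, -1, 0, -2)ᵀ.

Sanity check: (A − (6)·I) v_1 = (0, 0, 0, 0)ᵀ = 0. ✓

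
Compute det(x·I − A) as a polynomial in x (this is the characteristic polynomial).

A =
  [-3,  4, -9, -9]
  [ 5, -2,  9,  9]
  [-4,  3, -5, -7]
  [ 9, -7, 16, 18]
x^4 - 8*x^3 + 24*x^2 - 32*x + 16

Expanding det(x·I − A) (e.g. by cofactor expansion or by noting that A is similar to its Jordan form J, which has the same characteristic polynomial as A) gives
  χ_A(x) = x^4 - 8*x^3 + 24*x^2 - 32*x + 16
which factors as (x - 2)^4. The eigenvalues (with algebraic multiplicities) are λ = 2 with multiplicity 4.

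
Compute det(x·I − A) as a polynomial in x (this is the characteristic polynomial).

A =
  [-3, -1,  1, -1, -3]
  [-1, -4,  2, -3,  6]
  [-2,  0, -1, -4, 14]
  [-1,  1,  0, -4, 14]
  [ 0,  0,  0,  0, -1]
x^5 + 13*x^4 + 66*x^3 + 162*x^2 + 189*x + 81

Expanding det(x·I − A) (e.g. by cofactor expansion or by noting that A is similar to its Jordan form J, which has the same characteristic polynomial as A) gives
  χ_A(x) = x^5 + 13*x^4 + 66*x^3 + 162*x^2 + 189*x + 81
which factors as (x + 1)*(x + 3)^4. The eigenvalues (with algebraic multiplicities) are λ = -3 with multiplicity 4, λ = -1 with multiplicity 1.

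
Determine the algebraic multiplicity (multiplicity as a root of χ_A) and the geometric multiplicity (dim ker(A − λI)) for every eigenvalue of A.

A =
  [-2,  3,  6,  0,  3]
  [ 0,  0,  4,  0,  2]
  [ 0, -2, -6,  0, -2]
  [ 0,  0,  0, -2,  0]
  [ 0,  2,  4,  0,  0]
λ = -2: alg = 5, geom = 4

Step 1 — factor the characteristic polynomial to read off the algebraic multiplicities:
  χ_A(x) = (x + 2)^5

Step 2 — compute geometric multiplicities via the rank-nullity identity g(λ) = n − rank(A − λI):
  rank(A − (-2)·I) = 1, so dim ker(A − (-2)·I) = n − 1 = 4

Summary:
  λ = -2: algebraic multiplicity = 5, geometric multiplicity = 4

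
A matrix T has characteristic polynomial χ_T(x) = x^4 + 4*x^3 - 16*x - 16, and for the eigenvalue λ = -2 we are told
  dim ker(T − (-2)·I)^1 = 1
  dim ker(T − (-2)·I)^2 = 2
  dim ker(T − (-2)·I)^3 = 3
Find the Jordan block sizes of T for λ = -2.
Block sizes for λ = -2: [3]

From the dimensions of kernels of powers, the number of Jordan blocks of size at least j is d_j − d_{j−1} where d_j = dim ker(N^j) (with d_0 = 0). Computing the differences gives [1, 1, 1].
The number of blocks of size exactly k is (#blocks of size ≥ k) − (#blocks of size ≥ k + 1), so the partition is: 1 block(s) of size 3.
In nonincreasing order the block sizes are [3].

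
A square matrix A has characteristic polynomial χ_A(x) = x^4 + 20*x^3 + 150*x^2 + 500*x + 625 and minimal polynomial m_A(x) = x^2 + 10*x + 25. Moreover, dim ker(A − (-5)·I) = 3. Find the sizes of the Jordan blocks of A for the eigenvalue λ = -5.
Block sizes for λ = -5: [2, 1, 1]

Step 1 — from the characteristic polynomial, algebraic multiplicity of λ = -5 is 4. From dim ker(A − (-5)·I) = 3, there are exactly 3 Jordan blocks for λ = -5.
Step 2 — from the minimal polynomial, the factor (x + 5)^2 tells us the largest block for λ = -5 has size 2.
Step 3 — with total size 4, 3 blocks, and largest block 2, the block sizes (in nonincreasing order) are [2, 1, 1].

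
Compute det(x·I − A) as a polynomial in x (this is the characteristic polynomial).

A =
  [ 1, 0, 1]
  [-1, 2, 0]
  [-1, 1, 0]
x^3 - 3*x^2 + 3*x - 1

Expanding det(x·I − A) (e.g. by cofactor expansion or by noting that A is similar to its Jordan form J, which has the same characteristic polynomial as A) gives
  χ_A(x) = x^3 - 3*x^2 + 3*x - 1
which factors as (x - 1)^3. The eigenvalues (with algebraic multiplicities) are λ = 1 with multiplicity 3.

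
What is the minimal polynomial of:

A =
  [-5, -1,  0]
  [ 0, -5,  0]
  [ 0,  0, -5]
x^2 + 10*x + 25

The characteristic polynomial is χ_A(x) = (x + 5)^3, so the eigenvalues are known. The minimal polynomial is
  m_A(x) = Π_λ (x − λ)^{k_λ}
where k_λ is the size of the *largest* Jordan block for λ (equivalently, the smallest k with (A − λI)^k v = 0 for every generalised eigenvector v of λ).

  λ = -5: largest Jordan block has size 2, contributing (x + 5)^2

So m_A(x) = (x + 5)^2 = x^2 + 10*x + 25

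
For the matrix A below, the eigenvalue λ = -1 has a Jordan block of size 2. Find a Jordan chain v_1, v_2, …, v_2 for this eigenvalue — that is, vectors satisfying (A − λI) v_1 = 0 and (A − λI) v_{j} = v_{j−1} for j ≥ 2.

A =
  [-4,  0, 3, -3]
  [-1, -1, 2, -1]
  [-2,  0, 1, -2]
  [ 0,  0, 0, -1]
A Jordan chain for λ = -1 of length 2:
v_1 = (0, 1, 0, 0)ᵀ
v_2 = (1, 0, 1, 0)ᵀ

Let N = A − (-1)·I. We want v_2 with N^2 v_2 = 0 but N^1 v_2 ≠ 0; then v_{j-1} := N · v_j for j = 2, …, 2.

Pick v_2 = (1, 0, 1, 0)ᵀ.
Then v_1 = N · v_2 = (0, 1, 0, 0)ᵀ.

Sanity check: (A − (-1)·I) v_1 = (0, 0, 0, 0)ᵀ = 0. ✓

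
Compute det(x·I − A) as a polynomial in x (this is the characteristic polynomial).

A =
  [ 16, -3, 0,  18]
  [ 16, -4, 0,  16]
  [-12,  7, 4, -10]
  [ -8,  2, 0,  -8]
x^4 - 8*x^3 + 16*x^2

Expanding det(x·I − A) (e.g. by cofactor expansion or by noting that A is similar to its Jordan form J, which has the same characteristic polynomial as A) gives
  χ_A(x) = x^4 - 8*x^3 + 16*x^2
which factors as x^2*(x - 4)^2. The eigenvalues (with algebraic multiplicities) are λ = 0 with multiplicity 2, λ = 4 with multiplicity 2.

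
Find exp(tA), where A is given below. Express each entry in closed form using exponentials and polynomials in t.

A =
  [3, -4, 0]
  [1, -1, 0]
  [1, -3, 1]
e^{tA} =
  [2*t*exp(t) + exp(t), -4*t*exp(t), 0]
  [t*exp(t), -2*t*exp(t) + exp(t), 0]
  [-t^2*exp(t)/2 + t*exp(t), t^2*exp(t) - 3*t*exp(t), exp(t)]

Strategy: write A = P · J · P⁻¹ where J is a Jordan canonical form, so e^{tA} = P · e^{tJ} · P⁻¹, and e^{tJ} can be computed block-by-block.

A has Jordan form
J =
  [1, 1, 0]
  [0, 1, 1]
  [0, 0, 1]
(up to reordering of blocks).

Per-block formulas:
  For a 3×3 Jordan block J_3(1): exp(t · J_3(1)) = e^(1t)·(I + t·N + (t^2/2)·N^2), where N is the 3×3 nilpotent shift.

After assembling e^{tJ} and conjugating by P, we get:

e^{tA} =
  [2*t*exp(t) + exp(t), -4*t*exp(t), 0]
  [t*exp(t), -2*t*exp(t) + exp(t), 0]
  [-t^2*exp(t)/2 + t*exp(t), t^2*exp(t) - 3*t*exp(t), exp(t)]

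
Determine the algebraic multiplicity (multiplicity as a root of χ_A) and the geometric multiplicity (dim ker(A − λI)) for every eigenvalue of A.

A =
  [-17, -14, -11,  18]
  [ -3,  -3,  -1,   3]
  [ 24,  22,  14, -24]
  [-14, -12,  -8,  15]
λ = 1: alg = 3, geom = 2; λ = 6: alg = 1, geom = 1

Step 1 — factor the characteristic polynomial to read off the algebraic multiplicities:
  χ_A(x) = (x - 6)*(x - 1)^3

Step 2 — compute geometric multiplicities via the rank-nullity identity g(λ) = n − rank(A − λI):
  rank(A − (1)·I) = 2, so dim ker(A − (1)·I) = n − 2 = 2
  rank(A − (6)·I) = 3, so dim ker(A − (6)·I) = n − 3 = 1

Summary:
  λ = 1: algebraic multiplicity = 3, geometric multiplicity = 2
  λ = 6: algebraic multiplicity = 1, geometric multiplicity = 1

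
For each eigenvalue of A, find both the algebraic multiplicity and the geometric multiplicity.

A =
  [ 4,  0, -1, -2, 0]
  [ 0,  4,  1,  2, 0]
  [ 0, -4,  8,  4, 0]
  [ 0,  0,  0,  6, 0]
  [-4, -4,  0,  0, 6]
λ = 4: alg = 1, geom = 1; λ = 6: alg = 4, geom = 3

Step 1 — factor the characteristic polynomial to read off the algebraic multiplicities:
  χ_A(x) = (x - 6)^4*(x - 4)

Step 2 — compute geometric multiplicities via the rank-nullity identity g(λ) = n − rank(A − λI):
  rank(A − (4)·I) = 4, so dim ker(A − (4)·I) = n − 4 = 1
  rank(A − (6)·I) = 2, so dim ker(A − (6)·I) = n − 2 = 3

Summary:
  λ = 4: algebraic multiplicity = 1, geometric multiplicity = 1
  λ = 6: algebraic multiplicity = 4, geometric multiplicity = 3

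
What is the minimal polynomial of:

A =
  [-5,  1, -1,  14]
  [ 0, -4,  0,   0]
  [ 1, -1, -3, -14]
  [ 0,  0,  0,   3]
x^3 + 5*x^2 - 8*x - 48

The characteristic polynomial is χ_A(x) = (x - 3)*(x + 4)^3, so the eigenvalues are known. The minimal polynomial is
  m_A(x) = Π_λ (x − λ)^{k_λ}
where k_λ is the size of the *largest* Jordan block for λ (equivalently, the smallest k with (A − λI)^k v = 0 for every generalised eigenvector v of λ).

  λ = -4: largest Jordan block has size 2, contributing (x + 4)^2
  λ = 3: largest Jordan block has size 1, contributing (x − 3)

So m_A(x) = (x - 3)*(x + 4)^2 = x^3 + 5*x^2 - 8*x - 48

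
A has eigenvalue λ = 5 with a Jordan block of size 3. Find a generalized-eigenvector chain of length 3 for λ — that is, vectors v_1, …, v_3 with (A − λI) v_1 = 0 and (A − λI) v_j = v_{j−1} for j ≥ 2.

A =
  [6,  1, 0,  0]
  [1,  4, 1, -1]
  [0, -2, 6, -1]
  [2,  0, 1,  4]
A Jordan chain for λ = 5 of length 3:
v_1 = (2, -2, -4, 0)ᵀ
v_2 = (1, 1, 0, 2)ᵀ
v_3 = (1, 0, 0, 0)ᵀ

Let N = A − (5)·I. We want v_3 with N^3 v_3 = 0 but N^2 v_3 ≠ 0; then v_{j-1} := N · v_j for j = 3, …, 2.

Pick v_3 = (1, 0, 0, 0)ᵀ.
Then v_2 = N · v_3 = (1, 1, 0, 2)ᵀ.
Then v_1 = N · v_2 = (2, -2, -4, 0)ᵀ.

Sanity check: (A − (5)·I) v_1 = (0, 0, 0, 0)ᵀ = 0. ✓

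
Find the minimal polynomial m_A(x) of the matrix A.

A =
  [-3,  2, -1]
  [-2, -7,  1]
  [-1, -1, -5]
x^3 + 15*x^2 + 75*x + 125

The characteristic polynomial is χ_A(x) = (x + 5)^3, so the eigenvalues are known. The minimal polynomial is
  m_A(x) = Π_λ (x − λ)^{k_λ}
where k_λ is the size of the *largest* Jordan block for λ (equivalently, the smallest k with (A − λI)^k v = 0 for every generalised eigenvector v of λ).

  λ = -5: largest Jordan block has size 3, contributing (x + 5)^3

So m_A(x) = (x + 5)^3 = x^3 + 15*x^2 + 75*x + 125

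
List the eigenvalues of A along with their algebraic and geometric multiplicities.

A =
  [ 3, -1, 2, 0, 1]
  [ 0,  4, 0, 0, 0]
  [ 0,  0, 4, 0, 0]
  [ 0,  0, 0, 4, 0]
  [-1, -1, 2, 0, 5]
λ = 4: alg = 5, geom = 4

Step 1 — factor the characteristic polynomial to read off the algebraic multiplicities:
  χ_A(x) = (x - 4)^5

Step 2 — compute geometric multiplicities via the rank-nullity identity g(λ) = n − rank(A − λI):
  rank(A − (4)·I) = 1, so dim ker(A − (4)·I) = n − 1 = 4

Summary:
  λ = 4: algebraic multiplicity = 5, geometric multiplicity = 4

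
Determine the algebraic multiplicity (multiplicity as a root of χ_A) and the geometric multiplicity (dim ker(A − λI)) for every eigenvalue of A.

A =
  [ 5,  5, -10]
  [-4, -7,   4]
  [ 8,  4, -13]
λ = -5: alg = 3, geom = 2

Step 1 — factor the characteristic polynomial to read off the algebraic multiplicities:
  χ_A(x) = (x + 5)^3

Step 2 — compute geometric multiplicities via the rank-nullity identity g(λ) = n − rank(A − λI):
  rank(A − (-5)·I) = 1, so dim ker(A − (-5)·I) = n − 1 = 2

Summary:
  λ = -5: algebraic multiplicity = 3, geometric multiplicity = 2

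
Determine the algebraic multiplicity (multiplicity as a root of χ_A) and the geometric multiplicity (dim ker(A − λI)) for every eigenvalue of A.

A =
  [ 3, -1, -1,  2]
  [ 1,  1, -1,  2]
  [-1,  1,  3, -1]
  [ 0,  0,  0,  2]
λ = 2: alg = 3, geom = 2; λ = 3: alg = 1, geom = 1

Step 1 — factor the characteristic polynomial to read off the algebraic multiplicities:
  χ_A(x) = (x - 3)*(x - 2)^3

Step 2 — compute geometric multiplicities via the rank-nullity identity g(λ) = n − rank(A − λI):
  rank(A − (2)·I) = 2, so dim ker(A − (2)·I) = n − 2 = 2
  rank(A − (3)·I) = 3, so dim ker(A − (3)·I) = n − 3 = 1

Summary:
  λ = 2: algebraic multiplicity = 3, geometric multiplicity = 2
  λ = 3: algebraic multiplicity = 1, geometric multiplicity = 1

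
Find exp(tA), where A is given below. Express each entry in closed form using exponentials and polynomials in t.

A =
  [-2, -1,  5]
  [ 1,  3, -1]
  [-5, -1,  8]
e^{tA} =
  [-t^2*exp(3*t)/2 - 5*t*exp(3*t) + exp(3*t), -t*exp(3*t), t^2*exp(3*t)/2 + 5*t*exp(3*t)]
  [t*exp(3*t), exp(3*t), -t*exp(3*t)]
  [-t^2*exp(3*t)/2 - 5*t*exp(3*t), -t*exp(3*t), t^2*exp(3*t)/2 + 5*t*exp(3*t) + exp(3*t)]

Strategy: write A = P · J · P⁻¹ where J is a Jordan canonical form, so e^{tA} = P · e^{tJ} · P⁻¹, and e^{tJ} can be computed block-by-block.

A has Jordan form
J =
  [3, 1, 0]
  [0, 3, 1]
  [0, 0, 3]
(up to reordering of blocks).

Per-block formulas:
  For a 3×3 Jordan block J_3(3): exp(t · J_3(3)) = e^(3t)·(I + t·N + (t^2/2)·N^2), where N is the 3×3 nilpotent shift.

After assembling e^{tJ} and conjugating by P, we get:

e^{tA} =
  [-t^2*exp(3*t)/2 - 5*t*exp(3*t) + exp(3*t), -t*exp(3*t), t^2*exp(3*t)/2 + 5*t*exp(3*t)]
  [t*exp(3*t), exp(3*t), -t*exp(3*t)]
  [-t^2*exp(3*t)/2 - 5*t*exp(3*t), -t*exp(3*t), t^2*exp(3*t)/2 + 5*t*exp(3*t) + exp(3*t)]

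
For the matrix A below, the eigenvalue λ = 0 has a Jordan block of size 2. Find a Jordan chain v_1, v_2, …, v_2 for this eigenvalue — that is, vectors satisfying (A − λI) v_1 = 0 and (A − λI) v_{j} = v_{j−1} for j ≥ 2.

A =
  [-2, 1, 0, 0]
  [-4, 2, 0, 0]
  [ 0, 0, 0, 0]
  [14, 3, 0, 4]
A Jordan chain for λ = 0 of length 2:
v_1 = (-5, -10, 0, 25)ᵀ
v_2 = (2, -1, 0, 0)ᵀ

Let N = A − (0)·I. We want v_2 with N^2 v_2 = 0 but N^1 v_2 ≠ 0; then v_{j-1} := N · v_j for j = 2, …, 2.

Pick v_2 = (2, -1, 0, 0)ᵀ.
Then v_1 = N · v_2 = (-5, -10, 0, 25)ᵀ.

Sanity check: (A − (0)·I) v_1 = (0, 0, 0, 0)ᵀ = 0. ✓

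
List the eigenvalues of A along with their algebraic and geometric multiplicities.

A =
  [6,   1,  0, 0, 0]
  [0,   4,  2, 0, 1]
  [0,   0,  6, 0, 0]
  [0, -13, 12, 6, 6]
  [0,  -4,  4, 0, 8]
λ = 6: alg = 5, geom = 3

Step 1 — factor the characteristic polynomial to read off the algebraic multiplicities:
  χ_A(x) = (x - 6)^5

Step 2 — compute geometric multiplicities via the rank-nullity identity g(λ) = n − rank(A − λI):
  rank(A − (6)·I) = 2, so dim ker(A − (6)·I) = n − 2 = 3

Summary:
  λ = 6: algebraic multiplicity = 5, geometric multiplicity = 3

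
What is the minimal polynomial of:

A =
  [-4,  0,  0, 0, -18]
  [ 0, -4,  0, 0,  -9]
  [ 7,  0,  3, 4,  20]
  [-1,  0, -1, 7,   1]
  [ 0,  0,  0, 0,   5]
x^3 - 6*x^2 - 15*x + 100

The characteristic polynomial is χ_A(x) = (x - 5)^3*(x + 4)^2, so the eigenvalues are known. The minimal polynomial is
  m_A(x) = Π_λ (x − λ)^{k_λ}
where k_λ is the size of the *largest* Jordan block for λ (equivalently, the smallest k with (A − λI)^k v = 0 for every generalised eigenvector v of λ).

  λ = -4: largest Jordan block has size 1, contributing (x + 4)
  λ = 5: largest Jordan block has size 2, contributing (x − 5)^2

So m_A(x) = (x - 5)^2*(x + 4) = x^3 - 6*x^2 - 15*x + 100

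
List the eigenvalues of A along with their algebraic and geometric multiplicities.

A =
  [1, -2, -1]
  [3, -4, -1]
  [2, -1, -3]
λ = -2: alg = 3, geom = 1

Step 1 — factor the characteristic polynomial to read off the algebraic multiplicities:
  χ_A(x) = (x + 2)^3

Step 2 — compute geometric multiplicities via the rank-nullity identity g(λ) = n − rank(A − λI):
  rank(A − (-2)·I) = 2, so dim ker(A − (-2)·I) = n − 2 = 1

Summary:
  λ = -2: algebraic multiplicity = 3, geometric multiplicity = 1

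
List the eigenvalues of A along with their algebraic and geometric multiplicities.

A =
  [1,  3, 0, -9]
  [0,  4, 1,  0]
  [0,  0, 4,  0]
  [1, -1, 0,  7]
λ = 4: alg = 4, geom = 2

Step 1 — factor the characteristic polynomial to read off the algebraic multiplicities:
  χ_A(x) = (x - 4)^4

Step 2 — compute geometric multiplicities via the rank-nullity identity g(λ) = n − rank(A − λI):
  rank(A − (4)·I) = 2, so dim ker(A − (4)·I) = n − 2 = 2

Summary:
  λ = 4: algebraic multiplicity = 4, geometric multiplicity = 2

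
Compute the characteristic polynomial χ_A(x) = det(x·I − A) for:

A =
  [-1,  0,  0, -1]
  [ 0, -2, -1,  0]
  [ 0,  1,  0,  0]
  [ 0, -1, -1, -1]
x^4 + 4*x^3 + 6*x^2 + 4*x + 1

Expanding det(x·I − A) (e.g. by cofactor expansion or by noting that A is similar to its Jordan form J, which has the same characteristic polynomial as A) gives
  χ_A(x) = x^4 + 4*x^3 + 6*x^2 + 4*x + 1
which factors as (x + 1)^4. The eigenvalues (with algebraic multiplicities) are λ = -1 with multiplicity 4.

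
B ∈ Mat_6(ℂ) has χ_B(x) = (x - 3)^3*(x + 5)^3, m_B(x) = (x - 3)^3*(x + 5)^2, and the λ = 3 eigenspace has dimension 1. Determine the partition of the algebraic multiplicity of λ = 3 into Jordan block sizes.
Block sizes for λ = 3: [3]

Step 1 — from the characteristic polynomial, algebraic multiplicity of λ = 3 is 3. From dim ker(B − (3)·I) = 1, there are exactly 1 Jordan blocks for λ = 3.
Step 2 — from the minimal polynomial, the factor (x − 3)^3 tells us the largest block for λ = 3 has size 3.
Step 3 — with total size 3, 1 blocks, and largest block 3, the block sizes (in nonincreasing order) are [3].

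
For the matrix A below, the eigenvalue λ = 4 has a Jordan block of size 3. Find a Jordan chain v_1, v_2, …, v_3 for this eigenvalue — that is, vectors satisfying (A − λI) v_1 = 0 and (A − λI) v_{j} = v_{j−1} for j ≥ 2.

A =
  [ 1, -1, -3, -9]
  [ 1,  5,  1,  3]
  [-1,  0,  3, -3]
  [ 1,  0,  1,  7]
A Jordan chain for λ = 4 of length 3:
v_1 = (2, 0, 1, -1)ᵀ
v_2 = (-3, 1, -1, 1)ᵀ
v_3 = (1, 0, 0, 0)ᵀ

Let N = A − (4)·I. We want v_3 with N^3 v_3 = 0 but N^2 v_3 ≠ 0; then v_{j-1} := N · v_j for j = 3, …, 2.

Pick v_3 = (1, 0, 0, 0)ᵀ.
Then v_2 = N · v_3 = (-3, 1, -1, 1)ᵀ.
Then v_1 = N · v_2 = (2, 0, 1, -1)ᵀ.

Sanity check: (A − (4)·I) v_1 = (0, 0, 0, 0)ᵀ = 0. ✓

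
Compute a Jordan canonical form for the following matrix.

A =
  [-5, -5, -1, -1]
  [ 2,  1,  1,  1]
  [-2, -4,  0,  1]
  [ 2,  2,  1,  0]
J_3(-1) ⊕ J_1(-1)

The characteristic polynomial is
  det(x·I − A) = x^4 + 4*x^3 + 6*x^2 + 4*x + 1 = (x + 1)^4

Eigenvalues and multiplicities (the geometric multiplicity of λ is n − rank(A − λI), which equals the number of Jordan blocks for λ):
  λ = -1: algebraic multiplicity = 4, geometric multiplicity = 2

Determining the block sizes for each eigenvalue:
  λ = -1: with am = 4 and gm = 2, the partition is not yet determined (e.g. several partitions of 4 into 2 parts exist). Let N = A − (-1)·I. Computing rank(N^1) = 2, rank(N^2) = 1, rank(N^3) = 0; the number of blocks of size ≥ j is rank(N^{j−1}) − rank(N^j), giving [2, 1, 1]. So we have 1 block(s) of size 3, 1 block(s) of size 1 → block sizes [3, 1]

Assembling the blocks gives a Jordan form
J =
  [-1,  1,  0,  0]
  [ 0, -1,  1,  0]
  [ 0,  0, -1,  0]
  [ 0,  0,  0, -1]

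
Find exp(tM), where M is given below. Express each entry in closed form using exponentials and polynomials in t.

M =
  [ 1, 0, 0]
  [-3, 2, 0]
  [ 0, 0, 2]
e^{tM} =
  [exp(t), 0, 0]
  [-3*exp(2*t) + 3*exp(t), exp(2*t), 0]
  [0, 0, exp(2*t)]

Strategy: write M = P · J · P⁻¹ where J is a Jordan canonical form, so e^{tM} = P · e^{tJ} · P⁻¹, and e^{tJ} can be computed block-by-block.

M has Jordan form
J =
  [1, 0, 0]
  [0, 2, 0]
  [0, 0, 2]
(up to reordering of blocks).

Per-block formulas:
  For a 1×1 block at λ = 2: exp(t · [2]) = [e^(2t)].
  For a 1×1 block at λ = 1: exp(t · [1]) = [e^(1t)].

After assembling e^{tJ} and conjugating by P, we get:

e^{tM} =
  [exp(t), 0, 0]
  [-3*exp(2*t) + 3*exp(t), exp(2*t), 0]
  [0, 0, exp(2*t)]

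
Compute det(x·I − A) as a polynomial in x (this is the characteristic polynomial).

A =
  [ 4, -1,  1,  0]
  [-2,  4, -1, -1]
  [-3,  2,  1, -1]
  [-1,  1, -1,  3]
x^4 - 12*x^3 + 54*x^2 - 108*x + 81

Expanding det(x·I − A) (e.g. by cofactor expansion or by noting that A is similar to its Jordan form J, which has the same characteristic polynomial as A) gives
  χ_A(x) = x^4 - 12*x^3 + 54*x^2 - 108*x + 81
which factors as (x - 3)^4. The eigenvalues (with algebraic multiplicities) are λ = 3 with multiplicity 4.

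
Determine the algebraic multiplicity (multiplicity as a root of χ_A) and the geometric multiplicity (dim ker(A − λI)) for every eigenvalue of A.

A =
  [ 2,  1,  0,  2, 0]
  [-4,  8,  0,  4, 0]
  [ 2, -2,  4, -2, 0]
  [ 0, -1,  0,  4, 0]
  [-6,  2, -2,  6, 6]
λ = 4: alg = 3, geom = 2; λ = 6: alg = 2, geom = 2

Step 1 — factor the characteristic polynomial to read off the algebraic multiplicities:
  χ_A(x) = (x - 6)^2*(x - 4)^3

Step 2 — compute geometric multiplicities via the rank-nullity identity g(λ) = n − rank(A − λI):
  rank(A − (4)·I) = 3, so dim ker(A − (4)·I) = n − 3 = 2
  rank(A − (6)·I) = 3, so dim ker(A − (6)·I) = n − 3 = 2

Summary:
  λ = 4: algebraic multiplicity = 3, geometric multiplicity = 2
  λ = 6: algebraic multiplicity = 2, geometric multiplicity = 2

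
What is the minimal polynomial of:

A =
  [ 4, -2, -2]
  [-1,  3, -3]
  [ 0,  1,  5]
x^3 - 12*x^2 + 48*x - 64

The characteristic polynomial is χ_A(x) = (x - 4)^3, so the eigenvalues are known. The minimal polynomial is
  m_A(x) = Π_λ (x − λ)^{k_λ}
where k_λ is the size of the *largest* Jordan block for λ (equivalently, the smallest k with (A − λI)^k v = 0 for every generalised eigenvector v of λ).

  λ = 4: largest Jordan block has size 3, contributing (x − 4)^3

So m_A(x) = (x - 4)^3 = x^3 - 12*x^2 + 48*x - 64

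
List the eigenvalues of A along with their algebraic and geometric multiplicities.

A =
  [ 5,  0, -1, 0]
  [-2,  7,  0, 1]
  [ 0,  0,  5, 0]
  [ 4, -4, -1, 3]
λ = 5: alg = 4, geom = 2

Step 1 — factor the characteristic polynomial to read off the algebraic multiplicities:
  χ_A(x) = (x - 5)^4

Step 2 — compute geometric multiplicities via the rank-nullity identity g(λ) = n − rank(A − λI):
  rank(A − (5)·I) = 2, so dim ker(A − (5)·I) = n − 2 = 2

Summary:
  λ = 5: algebraic multiplicity = 4, geometric multiplicity = 2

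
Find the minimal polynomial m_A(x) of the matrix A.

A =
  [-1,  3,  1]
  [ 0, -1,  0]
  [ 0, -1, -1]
x^3 + 3*x^2 + 3*x + 1

The characteristic polynomial is χ_A(x) = (x + 1)^3, so the eigenvalues are known. The minimal polynomial is
  m_A(x) = Π_λ (x − λ)^{k_λ}
where k_λ is the size of the *largest* Jordan block for λ (equivalently, the smallest k with (A − λI)^k v = 0 for every generalised eigenvector v of λ).

  λ = -1: largest Jordan block has size 3, contributing (x + 1)^3

So m_A(x) = (x + 1)^3 = x^3 + 3*x^2 + 3*x + 1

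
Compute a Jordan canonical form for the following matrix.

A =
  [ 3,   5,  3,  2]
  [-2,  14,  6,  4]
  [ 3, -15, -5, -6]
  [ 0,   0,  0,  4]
J_2(4) ⊕ J_1(4) ⊕ J_1(4)

The characteristic polynomial is
  det(x·I − A) = x^4 - 16*x^3 + 96*x^2 - 256*x + 256 = (x - 4)^4

Eigenvalues and multiplicities (the geometric multiplicity of λ is n − rank(A − λI), which equals the number of Jordan blocks for λ):
  λ = 4: algebraic multiplicity = 4, geometric multiplicity = 3

Determining the block sizes for each eigenvalue:
  λ = 4: 3 blocks summing to 4 forces exactly one block of size 2 and the rest size 1 → block sizes [2, 1, 1]

Assembling the blocks gives a Jordan form
J =
  [4, 1, 0, 0]
  [0, 4, 0, 0]
  [0, 0, 4, 0]
  [0, 0, 0, 4]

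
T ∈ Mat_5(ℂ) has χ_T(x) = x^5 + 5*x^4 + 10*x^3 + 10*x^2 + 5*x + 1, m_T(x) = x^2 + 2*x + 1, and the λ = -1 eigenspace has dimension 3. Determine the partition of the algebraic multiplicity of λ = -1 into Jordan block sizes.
Block sizes for λ = -1: [2, 2, 1]

Step 1 — from the characteristic polynomial, algebraic multiplicity of λ = -1 is 5. From dim ker(T − (-1)·I) = 3, there are exactly 3 Jordan blocks for λ = -1.
Step 2 — from the minimal polynomial, the factor (x + 1)^2 tells us the largest block for λ = -1 has size 2.
Step 3 — with total size 5, 3 blocks, and largest block 2, the block sizes (in nonincreasing order) are [2, 2, 1].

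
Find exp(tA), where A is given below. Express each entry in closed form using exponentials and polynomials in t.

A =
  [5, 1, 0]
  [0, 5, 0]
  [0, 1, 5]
e^{tA} =
  [exp(5*t), t*exp(5*t), 0]
  [0, exp(5*t), 0]
  [0, t*exp(5*t), exp(5*t)]

Strategy: write A = P · J · P⁻¹ where J is a Jordan canonical form, so e^{tA} = P · e^{tJ} · P⁻¹, and e^{tJ} can be computed block-by-block.

A has Jordan form
J =
  [5, 1, 0]
  [0, 5, 0]
  [0, 0, 5]
(up to reordering of blocks).

Per-block formulas:
  For a 2×2 Jordan block J_2(5): exp(t · J_2(5)) = e^(5t)·(I + t·N), where N is the 2×2 nilpotent shift.
  For a 1×1 block at λ = 5: exp(t · [5]) = [e^(5t)].

After assembling e^{tJ} and conjugating by P, we get:

e^{tA} =
  [exp(5*t), t*exp(5*t), 0]
  [0, exp(5*t), 0]
  [0, t*exp(5*t), exp(5*t)]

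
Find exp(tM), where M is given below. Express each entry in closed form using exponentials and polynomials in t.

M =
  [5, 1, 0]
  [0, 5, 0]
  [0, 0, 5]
e^{tM} =
  [exp(5*t), t*exp(5*t), 0]
  [0, exp(5*t), 0]
  [0, 0, exp(5*t)]

Strategy: write M = P · J · P⁻¹ where J is a Jordan canonical form, so e^{tM} = P · e^{tJ} · P⁻¹, and e^{tJ} can be computed block-by-block.

M has Jordan form
J =
  [5, 1, 0]
  [0, 5, 0]
  [0, 0, 5]
(up to reordering of blocks).

Per-block formulas:
  For a 2×2 Jordan block J_2(5): exp(t · J_2(5)) = e^(5t)·(I + t·N), where N is the 2×2 nilpotent shift.
  For a 1×1 block at λ = 5: exp(t · [5]) = [e^(5t)].

After assembling e^{tJ} and conjugating by P, we get:

e^{tM} =
  [exp(5*t), t*exp(5*t), 0]
  [0, exp(5*t), 0]
  [0, 0, exp(5*t)]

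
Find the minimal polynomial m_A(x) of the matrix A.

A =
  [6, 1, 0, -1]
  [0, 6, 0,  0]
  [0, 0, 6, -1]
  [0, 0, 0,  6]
x^2 - 12*x + 36

The characteristic polynomial is χ_A(x) = (x - 6)^4, so the eigenvalues are known. The minimal polynomial is
  m_A(x) = Π_λ (x − λ)^{k_λ}
where k_λ is the size of the *largest* Jordan block for λ (equivalently, the smallest k with (A − λI)^k v = 0 for every generalised eigenvector v of λ).

  λ = 6: largest Jordan block has size 2, contributing (x − 6)^2

So m_A(x) = (x - 6)^2 = x^2 - 12*x + 36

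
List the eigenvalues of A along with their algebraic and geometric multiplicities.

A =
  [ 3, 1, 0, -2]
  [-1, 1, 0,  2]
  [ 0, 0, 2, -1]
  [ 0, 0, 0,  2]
λ = 2: alg = 4, geom = 2

Step 1 — factor the characteristic polynomial to read off the algebraic multiplicities:
  χ_A(x) = (x - 2)^4

Step 2 — compute geometric multiplicities via the rank-nullity identity g(λ) = n − rank(A − λI):
  rank(A − (2)·I) = 2, so dim ker(A − (2)·I) = n − 2 = 2

Summary:
  λ = 2: algebraic multiplicity = 4, geometric multiplicity = 2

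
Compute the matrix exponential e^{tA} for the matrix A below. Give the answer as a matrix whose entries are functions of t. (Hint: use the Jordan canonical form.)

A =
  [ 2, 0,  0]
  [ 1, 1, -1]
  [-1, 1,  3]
e^{tA} =
  [exp(2*t), 0, 0]
  [t*exp(2*t), -t*exp(2*t) + exp(2*t), -t*exp(2*t)]
  [-t*exp(2*t), t*exp(2*t), t*exp(2*t) + exp(2*t)]

Strategy: write A = P · J · P⁻¹ where J is a Jordan canonical form, so e^{tA} = P · e^{tJ} · P⁻¹, and e^{tJ} can be computed block-by-block.

A has Jordan form
J =
  [2, 1, 0]
  [0, 2, 0]
  [0, 0, 2]
(up to reordering of blocks).

Per-block formulas:
  For a 1×1 block at λ = 2: exp(t · [2]) = [e^(2t)].
  For a 2×2 Jordan block J_2(2): exp(t · J_2(2)) = e^(2t)·(I + t·N), where N is the 2×2 nilpotent shift.

After assembling e^{tJ} and conjugating by P, we get:

e^{tA} =
  [exp(2*t), 0, 0]
  [t*exp(2*t), -t*exp(2*t) + exp(2*t), -t*exp(2*t)]
  [-t*exp(2*t), t*exp(2*t), t*exp(2*t) + exp(2*t)]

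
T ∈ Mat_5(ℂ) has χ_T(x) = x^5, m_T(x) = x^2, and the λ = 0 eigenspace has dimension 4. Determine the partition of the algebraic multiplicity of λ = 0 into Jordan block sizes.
Block sizes for λ = 0: [2, 1, 1, 1]

Step 1 — from the characteristic polynomial, algebraic multiplicity of λ = 0 is 5. From dim ker(T − (0)·I) = 4, there are exactly 4 Jordan blocks for λ = 0.
Step 2 — from the minimal polynomial, the factor (x − 0)^2 tells us the largest block for λ = 0 has size 2.
Step 3 — with total size 5, 4 blocks, and largest block 2, the block sizes (in nonincreasing order) are [2, 1, 1, 1].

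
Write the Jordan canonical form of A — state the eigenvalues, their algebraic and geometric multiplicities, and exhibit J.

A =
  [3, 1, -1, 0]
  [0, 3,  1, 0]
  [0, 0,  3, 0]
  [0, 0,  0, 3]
J_3(3) ⊕ J_1(3)

The characteristic polynomial is
  det(x·I − A) = x^4 - 12*x^3 + 54*x^2 - 108*x + 81 = (x - 3)^4

Eigenvalues and multiplicities (the geometric multiplicity of λ is n − rank(A − λI), which equals the number of Jordan blocks for λ):
  λ = 3: algebraic multiplicity = 4, geometric multiplicity = 2

Determining the block sizes for each eigenvalue:
  λ = 3: with am = 4 and gm = 2, the partition is not yet determined (e.g. several partitions of 4 into 2 parts exist). Let N = A − (3)·I. Computing rank(N^1) = 2, rank(N^2) = 1, rank(N^3) = 0; the number of blocks of size ≥ j is rank(N^{j−1}) − rank(N^j), giving [2, 1, 1]. So we have 1 block(s) of size 3, 1 block(s) of size 1 → block sizes [3, 1]

Assembling the blocks gives a Jordan form
J =
  [3, 1, 0, 0]
  [0, 3, 1, 0]
  [0, 0, 3, 0]
  [0, 0, 0, 3]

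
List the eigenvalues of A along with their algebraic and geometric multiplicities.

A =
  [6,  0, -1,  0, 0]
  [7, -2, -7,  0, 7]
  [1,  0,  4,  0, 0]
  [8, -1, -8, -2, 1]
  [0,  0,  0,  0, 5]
λ = -2: alg = 2, geom = 1; λ = 5: alg = 3, geom = 2

Step 1 — factor the characteristic polynomial to read off the algebraic multiplicities:
  χ_A(x) = (x - 5)^3*(x + 2)^2

Step 2 — compute geometric multiplicities via the rank-nullity identity g(λ) = n − rank(A − λI):
  rank(A − (-2)·I) = 4, so dim ker(A − (-2)·I) = n − 4 = 1
  rank(A − (5)·I) = 3, so dim ker(A − (5)·I) = n − 3 = 2

Summary:
  λ = -2: algebraic multiplicity = 2, geometric multiplicity = 1
  λ = 5: algebraic multiplicity = 3, geometric multiplicity = 2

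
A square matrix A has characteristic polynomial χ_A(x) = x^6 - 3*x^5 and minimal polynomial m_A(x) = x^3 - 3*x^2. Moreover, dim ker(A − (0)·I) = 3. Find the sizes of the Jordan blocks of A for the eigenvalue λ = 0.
Block sizes for λ = 0: [2, 2, 1]

Step 1 — from the characteristic polynomial, algebraic multiplicity of λ = 0 is 5. From dim ker(A − (0)·I) = 3, there are exactly 3 Jordan blocks for λ = 0.
Step 2 — from the minimal polynomial, the factor (x − 0)^2 tells us the largest block for λ = 0 has size 2.
Step 3 — with total size 5, 3 blocks, and largest block 2, the block sizes (in nonincreasing order) are [2, 2, 1].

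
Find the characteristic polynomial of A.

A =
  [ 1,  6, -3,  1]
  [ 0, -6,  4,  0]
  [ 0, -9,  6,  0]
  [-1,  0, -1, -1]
x^4

Expanding det(x·I − A) (e.g. by cofactor expansion or by noting that A is similar to its Jordan form J, which has the same characteristic polynomial as A) gives
  χ_A(x) = x^4
which factors as x^4. The eigenvalues (with algebraic multiplicities) are λ = 0 with multiplicity 4.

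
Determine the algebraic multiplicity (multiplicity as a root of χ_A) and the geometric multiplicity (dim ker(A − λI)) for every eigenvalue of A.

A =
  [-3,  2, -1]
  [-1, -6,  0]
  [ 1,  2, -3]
λ = -4: alg = 3, geom = 1

Step 1 — factor the characteristic polynomial to read off the algebraic multiplicities:
  χ_A(x) = (x + 4)^3

Step 2 — compute geometric multiplicities via the rank-nullity identity g(λ) = n − rank(A − λI):
  rank(A − (-4)·I) = 2, so dim ker(A − (-4)·I) = n − 2 = 1

Summary:
  λ = -4: algebraic multiplicity = 3, geometric multiplicity = 1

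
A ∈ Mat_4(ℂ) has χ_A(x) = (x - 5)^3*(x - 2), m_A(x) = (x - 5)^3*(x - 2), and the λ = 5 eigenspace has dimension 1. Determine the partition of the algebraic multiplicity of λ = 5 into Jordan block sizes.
Block sizes for λ = 5: [3]

Step 1 — from the characteristic polynomial, algebraic multiplicity of λ = 5 is 3. From dim ker(A − (5)·I) = 1, there are exactly 1 Jordan blocks for λ = 5.
Step 2 — from the minimal polynomial, the factor (x − 5)^3 tells us the largest block for λ = 5 has size 3.
Step 3 — with total size 3, 1 blocks, and largest block 3, the block sizes (in nonincreasing order) are [3].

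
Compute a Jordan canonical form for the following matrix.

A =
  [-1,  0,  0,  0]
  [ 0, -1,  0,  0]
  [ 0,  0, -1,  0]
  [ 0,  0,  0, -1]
J_1(-1) ⊕ J_1(-1) ⊕ J_1(-1) ⊕ J_1(-1)

The characteristic polynomial is
  det(x·I − A) = x^4 + 4*x^3 + 6*x^2 + 4*x + 1 = (x + 1)^4

Eigenvalues and multiplicities (the geometric multiplicity of λ is n − rank(A − λI), which equals the number of Jordan blocks for λ):
  λ = -1: algebraic multiplicity = 4, geometric multiplicity = 4

Determining the block sizes for each eigenvalue:
  λ = -1: gm = am = 4, so every block has size 1 → block sizes [1, 1, 1, 1]

Assembling the blocks gives a Jordan form
J =
  [-1,  0,  0,  0]
  [ 0, -1,  0,  0]
  [ 0,  0, -1,  0]
  [ 0,  0,  0, -1]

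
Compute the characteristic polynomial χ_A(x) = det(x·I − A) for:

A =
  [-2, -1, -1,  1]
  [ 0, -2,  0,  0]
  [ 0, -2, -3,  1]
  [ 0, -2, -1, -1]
x^4 + 8*x^3 + 24*x^2 + 32*x + 16

Expanding det(x·I − A) (e.g. by cofactor expansion or by noting that A is similar to its Jordan form J, which has the same characteristic polynomial as A) gives
  χ_A(x) = x^4 + 8*x^3 + 24*x^2 + 32*x + 16
which factors as (x + 2)^4. The eigenvalues (with algebraic multiplicities) are λ = -2 with multiplicity 4.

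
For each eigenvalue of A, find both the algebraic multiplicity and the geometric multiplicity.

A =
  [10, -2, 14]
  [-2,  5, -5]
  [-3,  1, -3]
λ = 4: alg = 3, geom = 1

Step 1 — factor the characteristic polynomial to read off the algebraic multiplicities:
  χ_A(x) = (x - 4)^3

Step 2 — compute geometric multiplicities via the rank-nullity identity g(λ) = n − rank(A − λI):
  rank(A − (4)·I) = 2, so dim ker(A − (4)·I) = n − 2 = 1

Summary:
  λ = 4: algebraic multiplicity = 3, geometric multiplicity = 1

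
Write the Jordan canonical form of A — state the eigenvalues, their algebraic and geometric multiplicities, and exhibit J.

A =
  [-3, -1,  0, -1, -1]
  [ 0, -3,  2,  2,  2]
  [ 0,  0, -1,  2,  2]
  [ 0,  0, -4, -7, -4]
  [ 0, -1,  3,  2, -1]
J_3(-3) ⊕ J_1(-3) ⊕ J_1(-3)

The characteristic polynomial is
  det(x·I − A) = x^5 + 15*x^4 + 90*x^3 + 270*x^2 + 405*x + 243 = (x + 3)^5

Eigenvalues and multiplicities (the geometric multiplicity of λ is n − rank(A − λI), which equals the number of Jordan blocks for λ):
  λ = -3: algebraic multiplicity = 5, geometric multiplicity = 3

Determining the block sizes for each eigenvalue:
  λ = -3: with am = 5 and gm = 3, the partition is not yet determined (e.g. several partitions of 5 into 3 parts exist). Let N = A − (-3)·I. Computing rank(N^1) = 2, rank(N^2) = 1, rank(N^3) = 0; the number of blocks of size ≥ j is rank(N^{j−1}) − rank(N^j), giving [3, 1, 1]. So we have 1 block(s) of size 3, 2 block(s) of size 1 → block sizes [3, 1, 1]

Assembling the blocks gives a Jordan form
J =
  [-3,  1,  0,  0,  0]
  [ 0, -3,  1,  0,  0]
  [ 0,  0, -3,  0,  0]
  [ 0,  0,  0, -3,  0]
  [ 0,  0,  0,  0, -3]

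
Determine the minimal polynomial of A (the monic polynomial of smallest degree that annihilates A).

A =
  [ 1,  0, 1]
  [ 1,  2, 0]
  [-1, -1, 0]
x^3 - 3*x^2 + 3*x - 1

The characteristic polynomial is χ_A(x) = (x - 1)^3, so the eigenvalues are known. The minimal polynomial is
  m_A(x) = Π_λ (x − λ)^{k_λ}
where k_λ is the size of the *largest* Jordan block for λ (equivalently, the smallest k with (A − λI)^k v = 0 for every generalised eigenvector v of λ).

  λ = 1: largest Jordan block has size 3, contributing (x − 1)^3

So m_A(x) = (x - 1)^3 = x^3 - 3*x^2 + 3*x - 1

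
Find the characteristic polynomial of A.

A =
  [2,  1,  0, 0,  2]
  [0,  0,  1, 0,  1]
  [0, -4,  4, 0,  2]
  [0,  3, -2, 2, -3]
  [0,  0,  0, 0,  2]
x^5 - 10*x^4 + 40*x^3 - 80*x^2 + 80*x - 32

Expanding det(x·I − A) (e.g. by cofactor expansion or by noting that A is similar to its Jordan form J, which has the same characteristic polynomial as A) gives
  χ_A(x) = x^5 - 10*x^4 + 40*x^3 - 80*x^2 + 80*x - 32
which factors as (x - 2)^5. The eigenvalues (with algebraic multiplicities) are λ = 2 with multiplicity 5.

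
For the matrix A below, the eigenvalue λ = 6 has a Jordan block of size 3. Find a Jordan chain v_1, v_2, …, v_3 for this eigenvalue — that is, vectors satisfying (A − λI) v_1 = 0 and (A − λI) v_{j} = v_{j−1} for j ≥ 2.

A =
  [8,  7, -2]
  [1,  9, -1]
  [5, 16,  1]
A Jordan chain for λ = 6 of length 3:
v_1 = (1, 0, 1)ᵀ
v_2 = (2, 1, 5)ᵀ
v_3 = (1, 0, 0)ᵀ

Let N = A − (6)·I. We want v_3 with N^3 v_3 = 0 but N^2 v_3 ≠ 0; then v_{j-1} := N · v_j for j = 3, …, 2.

Pick v_3 = (1, 0, 0)ᵀ.
Then v_2 = N · v_3 = (2, 1, 5)ᵀ.
Then v_1 = N · v_2 = (1, 0, 1)ᵀ.

Sanity check: (A − (6)·I) v_1 = (0, 0, 0)ᵀ = 0. ✓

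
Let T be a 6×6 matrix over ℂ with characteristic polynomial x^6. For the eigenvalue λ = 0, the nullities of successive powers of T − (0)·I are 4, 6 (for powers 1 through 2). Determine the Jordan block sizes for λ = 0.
Block sizes for λ = 0: [2, 2, 1, 1]

From the dimensions of kernels of powers, the number of Jordan blocks of size at least j is d_j − d_{j−1} where d_j = dim ker(N^j) (with d_0 = 0). Computing the differences gives [4, 2].
The number of blocks of size exactly k is (#blocks of size ≥ k) − (#blocks of size ≥ k + 1), so the partition is: 2 block(s) of size 1, 2 block(s) of size 2.
In nonincreasing order the block sizes are [2, 2, 1, 1].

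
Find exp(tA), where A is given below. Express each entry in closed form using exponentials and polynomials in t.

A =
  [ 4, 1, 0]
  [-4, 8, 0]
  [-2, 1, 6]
e^{tA} =
  [-2*t*exp(6*t) + exp(6*t), t*exp(6*t), 0]
  [-4*t*exp(6*t), 2*t*exp(6*t) + exp(6*t), 0]
  [-2*t*exp(6*t), t*exp(6*t), exp(6*t)]

Strategy: write A = P · J · P⁻¹ where J is a Jordan canonical form, so e^{tA} = P · e^{tJ} · P⁻¹, and e^{tJ} can be computed block-by-block.

A has Jordan form
J =
  [6, 1, 0]
  [0, 6, 0]
  [0, 0, 6]
(up to reordering of blocks).

Per-block formulas:
  For a 2×2 Jordan block J_2(6): exp(t · J_2(6)) = e^(6t)·(I + t·N), where N is the 2×2 nilpotent shift.
  For a 1×1 block at λ = 6: exp(t · [6]) = [e^(6t)].

After assembling e^{tJ} and conjugating by P, we get:

e^{tA} =
  [-2*t*exp(6*t) + exp(6*t), t*exp(6*t), 0]
  [-4*t*exp(6*t), 2*t*exp(6*t) + exp(6*t), 0]
  [-2*t*exp(6*t), t*exp(6*t), exp(6*t)]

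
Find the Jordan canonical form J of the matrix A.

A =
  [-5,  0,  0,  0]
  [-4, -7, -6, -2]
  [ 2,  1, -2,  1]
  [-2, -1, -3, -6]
J_2(-5) ⊕ J_1(-5) ⊕ J_1(-5)

The characteristic polynomial is
  det(x·I − A) = x^4 + 20*x^3 + 150*x^2 + 500*x + 625 = (x + 5)^4

Eigenvalues and multiplicities (the geometric multiplicity of λ is n − rank(A − λI), which equals the number of Jordan blocks for λ):
  λ = -5: algebraic multiplicity = 4, geometric multiplicity = 3

Determining the block sizes for each eigenvalue:
  λ = -5: 3 blocks summing to 4 forces exactly one block of size 2 and the rest size 1 → block sizes [2, 1, 1]

Assembling the blocks gives a Jordan form
J =
  [-5,  1,  0,  0]
  [ 0, -5,  0,  0]
  [ 0,  0, -5,  0]
  [ 0,  0,  0, -5]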